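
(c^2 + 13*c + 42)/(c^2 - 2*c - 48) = (c + 7)/(c - 8)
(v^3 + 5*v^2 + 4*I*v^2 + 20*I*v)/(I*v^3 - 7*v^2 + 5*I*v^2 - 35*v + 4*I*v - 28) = v*(-I*v^2 + v*(4 - 5*I) + 20)/(v^3 + v^2*(5 + 7*I) + v*(4 + 35*I) + 28*I)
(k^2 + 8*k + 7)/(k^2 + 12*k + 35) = (k + 1)/(k + 5)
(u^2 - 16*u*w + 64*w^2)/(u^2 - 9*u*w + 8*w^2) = (u - 8*w)/(u - w)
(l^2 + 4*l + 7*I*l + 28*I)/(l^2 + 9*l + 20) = (l + 7*I)/(l + 5)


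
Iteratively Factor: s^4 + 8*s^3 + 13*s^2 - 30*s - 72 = (s + 3)*(s^3 + 5*s^2 - 2*s - 24) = (s + 3)*(s + 4)*(s^2 + s - 6) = (s - 2)*(s + 3)*(s + 4)*(s + 3)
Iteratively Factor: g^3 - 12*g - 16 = (g + 2)*(g^2 - 2*g - 8) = (g + 2)^2*(g - 4)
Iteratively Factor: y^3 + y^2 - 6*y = (y - 2)*(y^2 + 3*y) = y*(y - 2)*(y + 3)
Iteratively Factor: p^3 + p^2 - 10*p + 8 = (p - 1)*(p^2 + 2*p - 8) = (p - 1)*(p + 4)*(p - 2)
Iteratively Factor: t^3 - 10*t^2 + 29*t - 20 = (t - 5)*(t^2 - 5*t + 4) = (t - 5)*(t - 4)*(t - 1)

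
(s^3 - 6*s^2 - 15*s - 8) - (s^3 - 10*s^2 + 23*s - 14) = 4*s^2 - 38*s + 6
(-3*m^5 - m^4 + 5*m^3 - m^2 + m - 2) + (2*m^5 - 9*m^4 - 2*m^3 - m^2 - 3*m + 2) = -m^5 - 10*m^4 + 3*m^3 - 2*m^2 - 2*m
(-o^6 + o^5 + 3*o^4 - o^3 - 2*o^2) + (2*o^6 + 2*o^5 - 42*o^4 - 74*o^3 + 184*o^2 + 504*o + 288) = o^6 + 3*o^5 - 39*o^4 - 75*o^3 + 182*o^2 + 504*o + 288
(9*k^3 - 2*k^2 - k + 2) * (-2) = -18*k^3 + 4*k^2 + 2*k - 4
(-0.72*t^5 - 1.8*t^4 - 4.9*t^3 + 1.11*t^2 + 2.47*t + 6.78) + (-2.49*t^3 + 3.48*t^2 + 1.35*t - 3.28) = -0.72*t^5 - 1.8*t^4 - 7.39*t^3 + 4.59*t^2 + 3.82*t + 3.5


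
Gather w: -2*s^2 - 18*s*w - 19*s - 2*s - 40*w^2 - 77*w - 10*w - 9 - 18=-2*s^2 - 21*s - 40*w^2 + w*(-18*s - 87) - 27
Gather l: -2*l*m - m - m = -2*l*m - 2*m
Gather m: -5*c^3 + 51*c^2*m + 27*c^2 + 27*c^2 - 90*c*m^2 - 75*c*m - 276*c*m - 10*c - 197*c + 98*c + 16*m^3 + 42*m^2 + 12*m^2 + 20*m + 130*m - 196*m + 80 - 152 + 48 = -5*c^3 + 54*c^2 - 109*c + 16*m^3 + m^2*(54 - 90*c) + m*(51*c^2 - 351*c - 46) - 24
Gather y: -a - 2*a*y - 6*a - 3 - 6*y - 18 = -7*a + y*(-2*a - 6) - 21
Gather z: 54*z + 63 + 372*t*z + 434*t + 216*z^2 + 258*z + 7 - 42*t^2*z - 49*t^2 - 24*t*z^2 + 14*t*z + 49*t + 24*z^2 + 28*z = -49*t^2 + 483*t + z^2*(240 - 24*t) + z*(-42*t^2 + 386*t + 340) + 70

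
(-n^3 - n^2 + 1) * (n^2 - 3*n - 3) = -n^5 + 2*n^4 + 6*n^3 + 4*n^2 - 3*n - 3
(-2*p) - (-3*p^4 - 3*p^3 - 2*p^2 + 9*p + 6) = 3*p^4 + 3*p^3 + 2*p^2 - 11*p - 6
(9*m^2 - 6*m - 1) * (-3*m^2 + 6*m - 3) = -27*m^4 + 72*m^3 - 60*m^2 + 12*m + 3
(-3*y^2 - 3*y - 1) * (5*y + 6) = -15*y^3 - 33*y^2 - 23*y - 6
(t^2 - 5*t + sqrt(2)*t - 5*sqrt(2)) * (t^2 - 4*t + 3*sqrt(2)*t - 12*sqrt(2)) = t^4 - 9*t^3 + 4*sqrt(2)*t^3 - 36*sqrt(2)*t^2 + 26*t^2 - 54*t + 80*sqrt(2)*t + 120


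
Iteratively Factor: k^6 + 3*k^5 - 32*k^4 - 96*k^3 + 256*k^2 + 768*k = (k)*(k^5 + 3*k^4 - 32*k^3 - 96*k^2 + 256*k + 768) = k*(k + 4)*(k^4 - k^3 - 28*k^2 + 16*k + 192) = k*(k - 4)*(k + 4)*(k^3 + 3*k^2 - 16*k - 48) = k*(k - 4)*(k + 3)*(k + 4)*(k^2 - 16) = k*(k - 4)^2*(k + 3)*(k + 4)*(k + 4)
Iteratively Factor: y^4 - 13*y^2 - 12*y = (y + 3)*(y^3 - 3*y^2 - 4*y) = (y - 4)*(y + 3)*(y^2 + y) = y*(y - 4)*(y + 3)*(y + 1)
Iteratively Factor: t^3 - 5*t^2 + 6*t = (t - 2)*(t^2 - 3*t) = (t - 3)*(t - 2)*(t)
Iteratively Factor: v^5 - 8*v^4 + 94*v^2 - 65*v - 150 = (v + 3)*(v^4 - 11*v^3 + 33*v^2 - 5*v - 50) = (v + 1)*(v + 3)*(v^3 - 12*v^2 + 45*v - 50) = (v - 2)*(v + 1)*(v + 3)*(v^2 - 10*v + 25) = (v - 5)*(v - 2)*(v + 1)*(v + 3)*(v - 5)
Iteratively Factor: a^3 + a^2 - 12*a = (a - 3)*(a^2 + 4*a) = (a - 3)*(a + 4)*(a)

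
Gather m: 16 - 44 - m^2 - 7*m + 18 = -m^2 - 7*m - 10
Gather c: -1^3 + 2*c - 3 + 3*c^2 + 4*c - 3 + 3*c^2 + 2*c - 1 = 6*c^2 + 8*c - 8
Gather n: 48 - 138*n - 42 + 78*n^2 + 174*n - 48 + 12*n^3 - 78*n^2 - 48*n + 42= 12*n^3 - 12*n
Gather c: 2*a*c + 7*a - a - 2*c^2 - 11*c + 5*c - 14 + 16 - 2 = 6*a - 2*c^2 + c*(2*a - 6)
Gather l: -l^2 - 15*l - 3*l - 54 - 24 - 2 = -l^2 - 18*l - 80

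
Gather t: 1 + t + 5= t + 6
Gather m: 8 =8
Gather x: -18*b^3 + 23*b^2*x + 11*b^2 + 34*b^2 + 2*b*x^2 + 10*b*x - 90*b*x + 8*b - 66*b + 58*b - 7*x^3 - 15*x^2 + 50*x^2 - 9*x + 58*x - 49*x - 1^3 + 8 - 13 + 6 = -18*b^3 + 45*b^2 - 7*x^3 + x^2*(2*b + 35) + x*(23*b^2 - 80*b)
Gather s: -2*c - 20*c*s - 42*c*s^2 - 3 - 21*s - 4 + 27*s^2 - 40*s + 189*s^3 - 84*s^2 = -2*c + 189*s^3 + s^2*(-42*c - 57) + s*(-20*c - 61) - 7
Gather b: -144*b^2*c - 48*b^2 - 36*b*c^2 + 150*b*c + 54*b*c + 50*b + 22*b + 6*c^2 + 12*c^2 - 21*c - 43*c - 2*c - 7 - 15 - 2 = b^2*(-144*c - 48) + b*(-36*c^2 + 204*c + 72) + 18*c^2 - 66*c - 24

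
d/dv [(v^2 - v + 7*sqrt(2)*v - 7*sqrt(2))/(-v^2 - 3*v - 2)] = (-4*v^2 + 7*sqrt(2)*v^2 - 14*sqrt(2)*v - 4*v - 35*sqrt(2) + 2)/(v^4 + 6*v^3 + 13*v^2 + 12*v + 4)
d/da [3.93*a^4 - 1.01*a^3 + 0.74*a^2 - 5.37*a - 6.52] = 15.72*a^3 - 3.03*a^2 + 1.48*a - 5.37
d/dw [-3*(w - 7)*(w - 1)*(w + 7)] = -9*w^2 + 6*w + 147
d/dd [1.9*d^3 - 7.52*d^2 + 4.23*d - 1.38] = 5.7*d^2 - 15.04*d + 4.23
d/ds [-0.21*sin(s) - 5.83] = -0.21*cos(s)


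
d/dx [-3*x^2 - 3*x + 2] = -6*x - 3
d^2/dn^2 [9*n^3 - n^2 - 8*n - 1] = 54*n - 2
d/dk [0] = 0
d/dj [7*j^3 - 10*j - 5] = 21*j^2 - 10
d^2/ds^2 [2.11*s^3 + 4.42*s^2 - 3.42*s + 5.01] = 12.66*s + 8.84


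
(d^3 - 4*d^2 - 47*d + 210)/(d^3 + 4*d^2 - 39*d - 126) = (d - 5)/(d + 3)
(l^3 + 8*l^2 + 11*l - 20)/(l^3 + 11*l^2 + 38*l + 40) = (l - 1)/(l + 2)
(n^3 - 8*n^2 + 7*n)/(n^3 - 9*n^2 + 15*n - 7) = n/(n - 1)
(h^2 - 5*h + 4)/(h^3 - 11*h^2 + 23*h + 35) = (h^2 - 5*h + 4)/(h^3 - 11*h^2 + 23*h + 35)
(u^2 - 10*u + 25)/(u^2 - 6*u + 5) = (u - 5)/(u - 1)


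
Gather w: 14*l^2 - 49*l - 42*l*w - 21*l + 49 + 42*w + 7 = 14*l^2 - 70*l + w*(42 - 42*l) + 56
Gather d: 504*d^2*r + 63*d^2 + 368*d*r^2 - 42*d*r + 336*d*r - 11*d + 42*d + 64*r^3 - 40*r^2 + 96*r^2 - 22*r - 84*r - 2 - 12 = d^2*(504*r + 63) + d*(368*r^2 + 294*r + 31) + 64*r^3 + 56*r^2 - 106*r - 14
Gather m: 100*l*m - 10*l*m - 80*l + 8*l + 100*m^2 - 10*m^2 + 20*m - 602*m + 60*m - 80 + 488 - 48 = -72*l + 90*m^2 + m*(90*l - 522) + 360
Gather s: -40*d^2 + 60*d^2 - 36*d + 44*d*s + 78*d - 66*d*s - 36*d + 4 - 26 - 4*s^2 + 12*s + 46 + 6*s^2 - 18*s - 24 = 20*d^2 + 6*d + 2*s^2 + s*(-22*d - 6)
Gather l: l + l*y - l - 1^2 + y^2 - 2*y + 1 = l*y + y^2 - 2*y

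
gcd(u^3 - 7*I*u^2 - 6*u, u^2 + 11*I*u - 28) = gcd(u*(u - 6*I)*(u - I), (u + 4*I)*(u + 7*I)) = 1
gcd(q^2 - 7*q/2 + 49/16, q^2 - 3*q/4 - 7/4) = q - 7/4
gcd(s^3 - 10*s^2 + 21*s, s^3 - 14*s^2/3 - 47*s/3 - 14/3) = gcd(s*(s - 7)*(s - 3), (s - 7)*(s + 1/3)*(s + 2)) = s - 7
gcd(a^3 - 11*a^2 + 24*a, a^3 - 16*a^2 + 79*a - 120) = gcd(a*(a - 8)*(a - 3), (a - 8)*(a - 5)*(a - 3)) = a^2 - 11*a + 24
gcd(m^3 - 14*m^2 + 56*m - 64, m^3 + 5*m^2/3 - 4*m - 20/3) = m - 2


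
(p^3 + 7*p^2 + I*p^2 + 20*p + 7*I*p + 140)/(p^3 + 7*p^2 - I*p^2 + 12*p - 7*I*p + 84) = (p + 5*I)/(p + 3*I)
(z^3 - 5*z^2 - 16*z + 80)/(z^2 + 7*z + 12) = (z^2 - 9*z + 20)/(z + 3)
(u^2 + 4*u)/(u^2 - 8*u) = (u + 4)/(u - 8)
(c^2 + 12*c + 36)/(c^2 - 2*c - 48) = (c + 6)/(c - 8)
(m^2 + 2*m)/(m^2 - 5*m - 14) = m/(m - 7)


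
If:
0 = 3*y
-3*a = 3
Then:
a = -1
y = 0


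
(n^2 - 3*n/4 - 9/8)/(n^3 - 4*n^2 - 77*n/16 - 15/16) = 2*(2*n - 3)/(4*n^2 - 19*n - 5)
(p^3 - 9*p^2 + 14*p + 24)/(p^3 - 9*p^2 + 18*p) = (p^2 - 3*p - 4)/(p*(p - 3))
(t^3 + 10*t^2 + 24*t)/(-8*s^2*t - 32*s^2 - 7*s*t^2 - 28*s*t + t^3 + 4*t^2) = t*(-t - 6)/(8*s^2 + 7*s*t - t^2)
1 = 1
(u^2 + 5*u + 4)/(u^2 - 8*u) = (u^2 + 5*u + 4)/(u*(u - 8))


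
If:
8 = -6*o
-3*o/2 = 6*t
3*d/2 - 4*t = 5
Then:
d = 38/9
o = -4/3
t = 1/3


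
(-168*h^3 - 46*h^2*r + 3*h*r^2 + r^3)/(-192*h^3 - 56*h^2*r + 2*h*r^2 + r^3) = (-7*h + r)/(-8*h + r)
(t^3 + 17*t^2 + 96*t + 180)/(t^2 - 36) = (t^2 + 11*t + 30)/(t - 6)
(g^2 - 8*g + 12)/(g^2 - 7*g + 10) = (g - 6)/(g - 5)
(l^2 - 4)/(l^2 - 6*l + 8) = (l + 2)/(l - 4)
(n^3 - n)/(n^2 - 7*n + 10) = (n^3 - n)/(n^2 - 7*n + 10)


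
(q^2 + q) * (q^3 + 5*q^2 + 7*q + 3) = q^5 + 6*q^4 + 12*q^3 + 10*q^2 + 3*q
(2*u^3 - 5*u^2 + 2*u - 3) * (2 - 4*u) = -8*u^4 + 24*u^3 - 18*u^2 + 16*u - 6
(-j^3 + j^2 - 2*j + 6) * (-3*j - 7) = 3*j^4 + 4*j^3 - j^2 - 4*j - 42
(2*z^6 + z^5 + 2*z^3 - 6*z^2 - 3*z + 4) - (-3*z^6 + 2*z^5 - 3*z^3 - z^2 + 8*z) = 5*z^6 - z^5 + 5*z^3 - 5*z^2 - 11*z + 4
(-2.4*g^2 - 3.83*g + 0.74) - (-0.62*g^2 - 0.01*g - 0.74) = -1.78*g^2 - 3.82*g + 1.48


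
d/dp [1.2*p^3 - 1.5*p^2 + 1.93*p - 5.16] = 3.6*p^2 - 3.0*p + 1.93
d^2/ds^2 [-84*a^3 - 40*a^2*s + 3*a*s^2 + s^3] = 6*a + 6*s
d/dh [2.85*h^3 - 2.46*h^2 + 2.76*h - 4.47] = 8.55*h^2 - 4.92*h + 2.76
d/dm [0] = 0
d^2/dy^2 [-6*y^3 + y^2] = 2 - 36*y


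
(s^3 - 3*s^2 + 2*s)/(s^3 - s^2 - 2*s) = (s - 1)/(s + 1)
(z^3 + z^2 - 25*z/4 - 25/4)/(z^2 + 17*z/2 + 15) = (2*z^2 - 3*z - 5)/(2*(z + 6))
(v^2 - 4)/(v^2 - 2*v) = (v + 2)/v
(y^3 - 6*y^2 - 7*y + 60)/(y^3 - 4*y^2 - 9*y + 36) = (y - 5)/(y - 3)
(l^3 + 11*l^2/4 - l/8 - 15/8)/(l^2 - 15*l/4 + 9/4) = (2*l^2 + 7*l + 5)/(2*(l - 3))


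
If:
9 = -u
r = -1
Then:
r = -1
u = -9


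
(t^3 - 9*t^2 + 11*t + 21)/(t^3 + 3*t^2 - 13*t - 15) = (t - 7)/(t + 5)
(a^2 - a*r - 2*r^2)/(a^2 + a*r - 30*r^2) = (a^2 - a*r - 2*r^2)/(a^2 + a*r - 30*r^2)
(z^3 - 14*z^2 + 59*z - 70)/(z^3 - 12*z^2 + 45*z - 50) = (z - 7)/(z - 5)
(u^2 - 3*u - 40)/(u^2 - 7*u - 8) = (u + 5)/(u + 1)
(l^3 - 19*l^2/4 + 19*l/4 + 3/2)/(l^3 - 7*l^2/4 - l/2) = (l - 3)/l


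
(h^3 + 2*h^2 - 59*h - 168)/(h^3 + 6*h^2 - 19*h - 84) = (h - 8)/(h - 4)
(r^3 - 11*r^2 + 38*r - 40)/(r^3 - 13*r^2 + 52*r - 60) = (r - 4)/(r - 6)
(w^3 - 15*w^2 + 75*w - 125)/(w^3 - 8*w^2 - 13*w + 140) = (w^2 - 10*w + 25)/(w^2 - 3*w - 28)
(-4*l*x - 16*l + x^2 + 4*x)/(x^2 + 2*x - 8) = (-4*l + x)/(x - 2)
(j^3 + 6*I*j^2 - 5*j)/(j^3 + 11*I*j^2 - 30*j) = (j + I)/(j + 6*I)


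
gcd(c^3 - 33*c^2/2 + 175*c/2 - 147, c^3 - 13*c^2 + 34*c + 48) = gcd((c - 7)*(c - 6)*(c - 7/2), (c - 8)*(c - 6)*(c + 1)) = c - 6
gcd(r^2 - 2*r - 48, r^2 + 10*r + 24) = r + 6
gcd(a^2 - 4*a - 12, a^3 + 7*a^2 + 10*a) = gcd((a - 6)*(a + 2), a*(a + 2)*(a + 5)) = a + 2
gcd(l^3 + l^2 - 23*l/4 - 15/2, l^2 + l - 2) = l + 2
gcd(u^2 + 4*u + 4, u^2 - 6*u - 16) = u + 2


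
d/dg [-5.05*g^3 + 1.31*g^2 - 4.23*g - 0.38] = -15.15*g^2 + 2.62*g - 4.23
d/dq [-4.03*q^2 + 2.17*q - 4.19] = 2.17 - 8.06*q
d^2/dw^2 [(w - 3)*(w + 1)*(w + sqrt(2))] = 6*w - 4 + 2*sqrt(2)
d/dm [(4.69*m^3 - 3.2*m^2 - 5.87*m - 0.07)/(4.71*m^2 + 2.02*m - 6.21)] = (22.0899*m^4 + 18.9476*m^3 - 66.191*m^2 + 40.4034*m + 36.5941)/(22.1841*m^4 + 19.0284*m^3 - 54.4178*m^2 - 25.0884*m + 38.5641)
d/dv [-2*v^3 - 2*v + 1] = -6*v^2 - 2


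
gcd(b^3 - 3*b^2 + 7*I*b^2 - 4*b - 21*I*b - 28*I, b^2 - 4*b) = b - 4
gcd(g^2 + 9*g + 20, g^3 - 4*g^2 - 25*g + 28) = g + 4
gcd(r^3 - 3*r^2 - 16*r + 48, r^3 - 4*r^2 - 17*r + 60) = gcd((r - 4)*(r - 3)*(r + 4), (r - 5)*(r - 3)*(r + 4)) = r^2 + r - 12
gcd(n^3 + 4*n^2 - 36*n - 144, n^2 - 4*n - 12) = n - 6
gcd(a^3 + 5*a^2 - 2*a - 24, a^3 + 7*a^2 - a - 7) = 1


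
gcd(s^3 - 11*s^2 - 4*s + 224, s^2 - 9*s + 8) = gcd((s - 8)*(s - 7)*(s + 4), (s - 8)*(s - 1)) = s - 8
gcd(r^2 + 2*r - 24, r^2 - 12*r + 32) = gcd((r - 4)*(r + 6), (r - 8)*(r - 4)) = r - 4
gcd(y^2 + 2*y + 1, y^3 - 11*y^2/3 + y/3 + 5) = y + 1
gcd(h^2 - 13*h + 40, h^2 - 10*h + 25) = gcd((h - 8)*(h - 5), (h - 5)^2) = h - 5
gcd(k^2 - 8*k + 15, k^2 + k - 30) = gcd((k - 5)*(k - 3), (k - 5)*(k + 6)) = k - 5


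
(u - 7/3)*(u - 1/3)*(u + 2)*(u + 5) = u^4 + 13*u^3/3 - 71*u^2/9 - 191*u/9 + 70/9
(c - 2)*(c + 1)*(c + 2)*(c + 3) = c^4 + 4*c^3 - c^2 - 16*c - 12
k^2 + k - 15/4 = (k - 3/2)*(k + 5/2)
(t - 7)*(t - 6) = t^2 - 13*t + 42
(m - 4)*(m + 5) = m^2 + m - 20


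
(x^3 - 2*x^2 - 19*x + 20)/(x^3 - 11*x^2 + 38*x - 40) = (x^2 + 3*x - 4)/(x^2 - 6*x + 8)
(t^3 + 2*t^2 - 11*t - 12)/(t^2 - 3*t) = t + 5 + 4/t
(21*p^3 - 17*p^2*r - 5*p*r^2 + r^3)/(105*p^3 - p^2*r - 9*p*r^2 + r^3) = (p - r)/(5*p - r)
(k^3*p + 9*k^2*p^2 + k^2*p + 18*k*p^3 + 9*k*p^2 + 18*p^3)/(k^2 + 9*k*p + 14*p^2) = p*(k^3 + 9*k^2*p + k^2 + 18*k*p^2 + 9*k*p + 18*p^2)/(k^2 + 9*k*p + 14*p^2)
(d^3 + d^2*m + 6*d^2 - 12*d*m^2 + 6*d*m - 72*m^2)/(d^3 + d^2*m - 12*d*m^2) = (d + 6)/d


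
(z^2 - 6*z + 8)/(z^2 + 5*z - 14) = (z - 4)/(z + 7)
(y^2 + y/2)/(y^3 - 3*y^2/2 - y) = 1/(y - 2)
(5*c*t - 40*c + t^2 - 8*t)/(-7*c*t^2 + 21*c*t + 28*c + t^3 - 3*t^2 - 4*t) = (-5*c*t + 40*c - t^2 + 8*t)/(7*c*t^2 - 21*c*t - 28*c - t^3 + 3*t^2 + 4*t)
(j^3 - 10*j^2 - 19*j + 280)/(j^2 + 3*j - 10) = (j^2 - 15*j + 56)/(j - 2)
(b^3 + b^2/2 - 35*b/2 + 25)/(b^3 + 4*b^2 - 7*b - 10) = (b - 5/2)/(b + 1)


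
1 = 1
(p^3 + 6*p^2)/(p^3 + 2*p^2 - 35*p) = p*(p + 6)/(p^2 + 2*p - 35)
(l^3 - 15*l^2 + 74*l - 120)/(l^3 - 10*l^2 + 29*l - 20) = (l - 6)/(l - 1)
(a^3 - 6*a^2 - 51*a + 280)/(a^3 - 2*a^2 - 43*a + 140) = (a - 8)/(a - 4)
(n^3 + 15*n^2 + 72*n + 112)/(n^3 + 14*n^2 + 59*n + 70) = (n^2 + 8*n + 16)/(n^2 + 7*n + 10)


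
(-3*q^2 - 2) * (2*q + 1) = -6*q^3 - 3*q^2 - 4*q - 2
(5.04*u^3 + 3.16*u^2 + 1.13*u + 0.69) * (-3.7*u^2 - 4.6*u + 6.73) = -18.648*u^5 - 34.876*u^4 + 15.2022*u^3 + 13.5158*u^2 + 4.4309*u + 4.6437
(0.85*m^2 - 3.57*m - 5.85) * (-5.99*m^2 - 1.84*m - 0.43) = -5.0915*m^4 + 19.8203*m^3 + 41.2448*m^2 + 12.2991*m + 2.5155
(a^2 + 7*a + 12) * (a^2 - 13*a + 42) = a^4 - 6*a^3 - 37*a^2 + 138*a + 504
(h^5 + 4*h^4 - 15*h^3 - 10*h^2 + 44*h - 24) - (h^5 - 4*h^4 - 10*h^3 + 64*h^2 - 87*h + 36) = 8*h^4 - 5*h^3 - 74*h^2 + 131*h - 60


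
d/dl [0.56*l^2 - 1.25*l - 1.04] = 1.12*l - 1.25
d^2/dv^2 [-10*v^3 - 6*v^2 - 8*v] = -60*v - 12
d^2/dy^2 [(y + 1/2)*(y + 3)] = 2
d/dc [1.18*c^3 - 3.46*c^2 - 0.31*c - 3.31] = 3.54*c^2 - 6.92*c - 0.31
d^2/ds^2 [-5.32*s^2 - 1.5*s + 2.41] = -10.6400000000000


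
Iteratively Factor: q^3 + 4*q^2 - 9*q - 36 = (q + 3)*(q^2 + q - 12) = (q + 3)*(q + 4)*(q - 3)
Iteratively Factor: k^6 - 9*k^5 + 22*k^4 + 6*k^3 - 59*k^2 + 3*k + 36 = (k - 1)*(k^5 - 8*k^4 + 14*k^3 + 20*k^2 - 39*k - 36) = (k - 4)*(k - 1)*(k^4 - 4*k^3 - 2*k^2 + 12*k + 9) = (k - 4)*(k - 3)*(k - 1)*(k^3 - k^2 - 5*k - 3) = (k - 4)*(k - 3)^2*(k - 1)*(k^2 + 2*k + 1) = (k - 4)*(k - 3)^2*(k - 1)*(k + 1)*(k + 1)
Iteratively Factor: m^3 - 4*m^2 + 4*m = (m - 2)*(m^2 - 2*m) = m*(m - 2)*(m - 2)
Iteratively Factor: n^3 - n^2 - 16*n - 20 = (n + 2)*(n^2 - 3*n - 10) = (n + 2)^2*(n - 5)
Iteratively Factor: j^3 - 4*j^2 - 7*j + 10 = (j + 2)*(j^2 - 6*j + 5) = (j - 1)*(j + 2)*(j - 5)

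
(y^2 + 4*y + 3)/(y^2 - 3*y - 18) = (y + 1)/(y - 6)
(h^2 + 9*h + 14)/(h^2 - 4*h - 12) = (h + 7)/(h - 6)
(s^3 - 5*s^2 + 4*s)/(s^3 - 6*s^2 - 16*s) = (-s^2 + 5*s - 4)/(-s^2 + 6*s + 16)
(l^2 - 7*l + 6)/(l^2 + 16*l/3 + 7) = 3*(l^2 - 7*l + 6)/(3*l^2 + 16*l + 21)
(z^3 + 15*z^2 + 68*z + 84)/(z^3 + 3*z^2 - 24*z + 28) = (z^2 + 8*z + 12)/(z^2 - 4*z + 4)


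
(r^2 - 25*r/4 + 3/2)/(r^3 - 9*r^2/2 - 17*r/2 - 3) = (4*r - 1)/(2*(2*r^2 + 3*r + 1))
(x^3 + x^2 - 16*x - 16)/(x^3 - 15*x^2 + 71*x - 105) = (x^3 + x^2 - 16*x - 16)/(x^3 - 15*x^2 + 71*x - 105)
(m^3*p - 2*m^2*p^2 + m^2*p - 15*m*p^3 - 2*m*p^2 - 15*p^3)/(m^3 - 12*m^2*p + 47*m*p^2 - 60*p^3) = p*(m^2 + 3*m*p + m + 3*p)/(m^2 - 7*m*p + 12*p^2)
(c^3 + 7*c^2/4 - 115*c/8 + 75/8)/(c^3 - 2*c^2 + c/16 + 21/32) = 4*(2*c^2 + 5*c - 25)/(8*c^2 - 10*c - 7)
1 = 1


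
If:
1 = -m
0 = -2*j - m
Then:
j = 1/2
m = -1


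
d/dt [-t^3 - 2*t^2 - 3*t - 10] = -3*t^2 - 4*t - 3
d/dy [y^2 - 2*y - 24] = 2*y - 2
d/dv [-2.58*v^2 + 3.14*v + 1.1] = 3.14 - 5.16*v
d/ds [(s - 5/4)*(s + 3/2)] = 2*s + 1/4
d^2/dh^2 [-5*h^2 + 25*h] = -10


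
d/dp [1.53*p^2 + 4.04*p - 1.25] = 3.06*p + 4.04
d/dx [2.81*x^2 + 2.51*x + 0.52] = 5.62*x + 2.51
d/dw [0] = 0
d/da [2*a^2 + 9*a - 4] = 4*a + 9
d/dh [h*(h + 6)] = 2*h + 6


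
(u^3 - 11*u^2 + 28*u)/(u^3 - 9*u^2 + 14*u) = (u - 4)/(u - 2)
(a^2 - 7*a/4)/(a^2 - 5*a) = (a - 7/4)/(a - 5)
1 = 1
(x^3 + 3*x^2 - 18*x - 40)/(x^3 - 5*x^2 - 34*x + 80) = (x^2 - 2*x - 8)/(x^2 - 10*x + 16)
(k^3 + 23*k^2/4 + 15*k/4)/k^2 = k + 23/4 + 15/(4*k)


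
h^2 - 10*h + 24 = (h - 6)*(h - 4)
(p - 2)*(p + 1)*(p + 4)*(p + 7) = p^4 + 10*p^3 + 15*p^2 - 50*p - 56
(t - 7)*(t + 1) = t^2 - 6*t - 7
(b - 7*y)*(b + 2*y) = b^2 - 5*b*y - 14*y^2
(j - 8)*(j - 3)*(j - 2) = j^3 - 13*j^2 + 46*j - 48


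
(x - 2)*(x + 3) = x^2 + x - 6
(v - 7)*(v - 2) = v^2 - 9*v + 14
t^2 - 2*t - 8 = (t - 4)*(t + 2)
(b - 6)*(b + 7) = b^2 + b - 42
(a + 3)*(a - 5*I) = a^2 + 3*a - 5*I*a - 15*I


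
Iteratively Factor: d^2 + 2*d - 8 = (d - 2)*(d + 4)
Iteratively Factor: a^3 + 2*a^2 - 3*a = (a - 1)*(a^2 + 3*a) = a*(a - 1)*(a + 3)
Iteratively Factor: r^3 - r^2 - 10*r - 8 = (r + 2)*(r^2 - 3*r - 4) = (r - 4)*(r + 2)*(r + 1)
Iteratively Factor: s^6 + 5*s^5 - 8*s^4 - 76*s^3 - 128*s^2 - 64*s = (s + 2)*(s^5 + 3*s^4 - 14*s^3 - 48*s^2 - 32*s) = (s + 1)*(s + 2)*(s^4 + 2*s^3 - 16*s^2 - 32*s) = (s + 1)*(s + 2)^2*(s^3 - 16*s) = (s - 4)*(s + 1)*(s + 2)^2*(s^2 + 4*s) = s*(s - 4)*(s + 1)*(s + 2)^2*(s + 4)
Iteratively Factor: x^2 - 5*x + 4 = (x - 4)*(x - 1)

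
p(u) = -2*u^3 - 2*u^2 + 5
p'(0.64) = -5.02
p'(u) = -6*u^2 - 4*u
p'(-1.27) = -4.60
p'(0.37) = -2.30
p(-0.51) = 4.75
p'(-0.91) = -1.33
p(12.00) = -3739.00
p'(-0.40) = 0.64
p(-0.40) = 4.81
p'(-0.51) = 0.48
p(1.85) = -14.51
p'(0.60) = -4.56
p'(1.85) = -27.94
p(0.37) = 4.62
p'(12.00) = -912.00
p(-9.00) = 1301.00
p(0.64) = 3.66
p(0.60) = 3.85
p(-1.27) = 5.87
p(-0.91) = 4.85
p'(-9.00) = -450.00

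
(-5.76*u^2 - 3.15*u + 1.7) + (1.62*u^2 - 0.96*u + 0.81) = -4.14*u^2 - 4.11*u + 2.51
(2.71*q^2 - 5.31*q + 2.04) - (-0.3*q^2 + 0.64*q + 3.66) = 3.01*q^2 - 5.95*q - 1.62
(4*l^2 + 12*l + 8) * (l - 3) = 4*l^3 - 28*l - 24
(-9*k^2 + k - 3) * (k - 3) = -9*k^3 + 28*k^2 - 6*k + 9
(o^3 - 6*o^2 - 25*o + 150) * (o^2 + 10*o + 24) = o^5 + 4*o^4 - 61*o^3 - 244*o^2 + 900*o + 3600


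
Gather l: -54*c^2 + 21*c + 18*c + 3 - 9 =-54*c^2 + 39*c - 6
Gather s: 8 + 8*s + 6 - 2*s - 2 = 6*s + 12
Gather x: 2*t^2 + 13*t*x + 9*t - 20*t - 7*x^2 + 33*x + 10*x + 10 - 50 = 2*t^2 - 11*t - 7*x^2 + x*(13*t + 43) - 40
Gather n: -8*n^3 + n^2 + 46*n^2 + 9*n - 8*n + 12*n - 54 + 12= -8*n^3 + 47*n^2 + 13*n - 42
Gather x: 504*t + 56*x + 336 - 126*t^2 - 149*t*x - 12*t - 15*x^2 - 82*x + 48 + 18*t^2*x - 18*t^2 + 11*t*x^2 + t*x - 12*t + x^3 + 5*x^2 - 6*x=-144*t^2 + 480*t + x^3 + x^2*(11*t - 10) + x*(18*t^2 - 148*t - 32) + 384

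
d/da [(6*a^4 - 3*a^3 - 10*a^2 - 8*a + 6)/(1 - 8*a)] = (-144*a^4 + 72*a^3 + 71*a^2 - 20*a + 40)/(64*a^2 - 16*a + 1)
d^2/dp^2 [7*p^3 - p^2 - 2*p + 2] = 42*p - 2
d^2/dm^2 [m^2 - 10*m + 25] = 2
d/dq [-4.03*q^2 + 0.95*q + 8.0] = 0.95 - 8.06*q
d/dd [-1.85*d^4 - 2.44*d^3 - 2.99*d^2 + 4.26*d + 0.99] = -7.4*d^3 - 7.32*d^2 - 5.98*d + 4.26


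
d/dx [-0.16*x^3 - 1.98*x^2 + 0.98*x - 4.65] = -0.48*x^2 - 3.96*x + 0.98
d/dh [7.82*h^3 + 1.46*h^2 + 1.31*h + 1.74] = 23.46*h^2 + 2.92*h + 1.31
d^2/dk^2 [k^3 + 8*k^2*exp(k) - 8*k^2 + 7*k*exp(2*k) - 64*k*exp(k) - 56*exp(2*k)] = 8*k^2*exp(k) + 28*k*exp(2*k) - 32*k*exp(k) + 6*k - 196*exp(2*k) - 112*exp(k) - 16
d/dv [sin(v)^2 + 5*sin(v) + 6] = (2*sin(v) + 5)*cos(v)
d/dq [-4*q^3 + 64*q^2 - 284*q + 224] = -12*q^2 + 128*q - 284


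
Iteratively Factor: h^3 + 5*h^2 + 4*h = (h)*(h^2 + 5*h + 4) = h*(h + 1)*(h + 4)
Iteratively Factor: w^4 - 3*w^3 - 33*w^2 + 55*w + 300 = (w - 5)*(w^3 + 2*w^2 - 23*w - 60) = (w - 5)^2*(w^2 + 7*w + 12) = (w - 5)^2*(w + 4)*(w + 3)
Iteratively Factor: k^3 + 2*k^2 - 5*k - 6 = (k + 3)*(k^2 - k - 2) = (k - 2)*(k + 3)*(k + 1)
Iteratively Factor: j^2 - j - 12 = (j + 3)*(j - 4)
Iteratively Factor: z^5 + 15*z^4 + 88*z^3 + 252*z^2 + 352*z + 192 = (z + 4)*(z^4 + 11*z^3 + 44*z^2 + 76*z + 48) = (z + 2)*(z + 4)*(z^3 + 9*z^2 + 26*z + 24) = (z + 2)*(z + 3)*(z + 4)*(z^2 + 6*z + 8) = (z + 2)^2*(z + 3)*(z + 4)*(z + 4)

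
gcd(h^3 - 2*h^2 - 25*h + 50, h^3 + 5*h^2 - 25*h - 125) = h^2 - 25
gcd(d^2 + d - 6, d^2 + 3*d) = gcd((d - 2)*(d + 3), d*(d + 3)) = d + 3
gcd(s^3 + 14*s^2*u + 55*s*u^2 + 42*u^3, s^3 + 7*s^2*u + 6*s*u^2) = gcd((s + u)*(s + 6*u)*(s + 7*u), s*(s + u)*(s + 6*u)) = s^2 + 7*s*u + 6*u^2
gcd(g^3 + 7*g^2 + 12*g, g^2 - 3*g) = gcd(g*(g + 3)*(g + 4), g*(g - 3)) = g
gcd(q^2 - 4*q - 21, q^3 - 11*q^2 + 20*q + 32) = 1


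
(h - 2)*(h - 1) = h^2 - 3*h + 2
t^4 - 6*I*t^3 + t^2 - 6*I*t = t*(t - 6*I)*(-I*t + 1)*(I*t + 1)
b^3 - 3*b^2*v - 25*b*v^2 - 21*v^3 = (b - 7*v)*(b + v)*(b + 3*v)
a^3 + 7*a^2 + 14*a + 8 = (a + 1)*(a + 2)*(a + 4)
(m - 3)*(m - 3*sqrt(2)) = m^2 - 3*sqrt(2)*m - 3*m + 9*sqrt(2)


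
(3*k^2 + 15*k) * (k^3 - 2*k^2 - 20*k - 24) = 3*k^5 + 9*k^4 - 90*k^3 - 372*k^2 - 360*k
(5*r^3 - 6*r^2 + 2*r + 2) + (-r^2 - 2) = 5*r^3 - 7*r^2 + 2*r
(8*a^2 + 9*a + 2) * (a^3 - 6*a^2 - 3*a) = 8*a^5 - 39*a^4 - 76*a^3 - 39*a^2 - 6*a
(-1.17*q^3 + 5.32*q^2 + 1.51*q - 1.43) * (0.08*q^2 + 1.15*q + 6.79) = -0.0936*q^5 - 0.9199*q^4 - 1.7055*q^3 + 37.7449*q^2 + 8.6084*q - 9.7097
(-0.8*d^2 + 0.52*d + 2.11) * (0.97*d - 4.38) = -0.776*d^3 + 4.0084*d^2 - 0.2309*d - 9.2418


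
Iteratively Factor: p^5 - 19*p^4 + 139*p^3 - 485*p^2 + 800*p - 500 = (p - 2)*(p^4 - 17*p^3 + 105*p^2 - 275*p + 250) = (p - 2)^2*(p^3 - 15*p^2 + 75*p - 125) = (p - 5)*(p - 2)^2*(p^2 - 10*p + 25) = (p - 5)^2*(p - 2)^2*(p - 5)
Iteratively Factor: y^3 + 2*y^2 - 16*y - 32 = (y - 4)*(y^2 + 6*y + 8) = (y - 4)*(y + 4)*(y + 2)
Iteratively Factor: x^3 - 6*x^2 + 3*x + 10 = (x + 1)*(x^2 - 7*x + 10) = (x - 5)*(x + 1)*(x - 2)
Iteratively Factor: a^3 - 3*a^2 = (a)*(a^2 - 3*a) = a^2*(a - 3)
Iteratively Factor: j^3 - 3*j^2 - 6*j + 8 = (j - 1)*(j^2 - 2*j - 8) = (j - 4)*(j - 1)*(j + 2)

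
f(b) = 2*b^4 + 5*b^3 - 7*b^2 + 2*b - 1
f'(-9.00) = -4489.00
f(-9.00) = 8891.00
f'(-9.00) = -4489.00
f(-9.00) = 8891.00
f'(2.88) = 277.20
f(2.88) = 203.73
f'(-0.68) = 15.94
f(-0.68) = -6.74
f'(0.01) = 1.86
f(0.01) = -0.98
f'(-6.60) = -1552.17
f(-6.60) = 2038.35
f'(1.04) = 12.66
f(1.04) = 1.47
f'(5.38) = 1606.61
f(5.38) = 2261.31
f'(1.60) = 50.77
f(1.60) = 17.87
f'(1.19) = 20.06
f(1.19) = 3.90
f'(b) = 8*b^3 + 15*b^2 - 14*b + 2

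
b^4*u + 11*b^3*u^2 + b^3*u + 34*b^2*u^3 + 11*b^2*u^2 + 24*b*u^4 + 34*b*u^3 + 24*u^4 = (b + u)*(b + 4*u)*(b + 6*u)*(b*u + u)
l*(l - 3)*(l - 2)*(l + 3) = l^4 - 2*l^3 - 9*l^2 + 18*l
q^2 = q^2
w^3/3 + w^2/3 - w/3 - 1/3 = (w/3 + 1/3)*(w - 1)*(w + 1)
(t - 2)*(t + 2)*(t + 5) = t^3 + 5*t^2 - 4*t - 20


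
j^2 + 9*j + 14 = (j + 2)*(j + 7)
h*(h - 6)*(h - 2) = h^3 - 8*h^2 + 12*h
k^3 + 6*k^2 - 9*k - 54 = (k - 3)*(k + 3)*(k + 6)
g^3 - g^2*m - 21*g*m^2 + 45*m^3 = (g - 3*m)^2*(g + 5*m)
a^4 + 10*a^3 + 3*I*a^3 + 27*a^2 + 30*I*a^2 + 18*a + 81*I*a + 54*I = (a + 1)*(a + 3)*(a + 6)*(a + 3*I)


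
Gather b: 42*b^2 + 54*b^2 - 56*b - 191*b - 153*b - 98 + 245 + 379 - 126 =96*b^2 - 400*b + 400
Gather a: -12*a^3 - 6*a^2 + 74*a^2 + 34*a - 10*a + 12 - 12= -12*a^3 + 68*a^2 + 24*a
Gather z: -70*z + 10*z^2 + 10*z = 10*z^2 - 60*z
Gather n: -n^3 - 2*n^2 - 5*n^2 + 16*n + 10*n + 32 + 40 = -n^3 - 7*n^2 + 26*n + 72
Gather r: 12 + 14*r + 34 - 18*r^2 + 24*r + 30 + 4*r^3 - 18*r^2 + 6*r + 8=4*r^3 - 36*r^2 + 44*r + 84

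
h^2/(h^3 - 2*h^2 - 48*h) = h/(h^2 - 2*h - 48)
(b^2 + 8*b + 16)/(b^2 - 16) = (b + 4)/(b - 4)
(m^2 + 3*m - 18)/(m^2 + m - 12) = (m + 6)/(m + 4)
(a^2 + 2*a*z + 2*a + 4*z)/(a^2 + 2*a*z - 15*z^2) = (a^2 + 2*a*z + 2*a + 4*z)/(a^2 + 2*a*z - 15*z^2)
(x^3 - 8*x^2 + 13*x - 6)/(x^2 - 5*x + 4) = (x^2 - 7*x + 6)/(x - 4)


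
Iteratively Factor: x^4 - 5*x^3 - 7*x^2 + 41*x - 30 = (x + 3)*(x^3 - 8*x^2 + 17*x - 10) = (x - 2)*(x + 3)*(x^2 - 6*x + 5) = (x - 5)*(x - 2)*(x + 3)*(x - 1)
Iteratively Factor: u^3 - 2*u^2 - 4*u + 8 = (u - 2)*(u^2 - 4) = (u - 2)*(u + 2)*(u - 2)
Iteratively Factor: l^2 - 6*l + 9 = (l - 3)*(l - 3)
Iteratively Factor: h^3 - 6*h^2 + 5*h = (h - 5)*(h^2 - h) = (h - 5)*(h - 1)*(h)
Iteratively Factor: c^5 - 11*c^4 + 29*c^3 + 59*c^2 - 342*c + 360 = (c - 5)*(c^4 - 6*c^3 - c^2 + 54*c - 72) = (c - 5)*(c + 3)*(c^3 - 9*c^2 + 26*c - 24) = (c - 5)*(c - 4)*(c + 3)*(c^2 - 5*c + 6) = (c - 5)*(c - 4)*(c - 3)*(c + 3)*(c - 2)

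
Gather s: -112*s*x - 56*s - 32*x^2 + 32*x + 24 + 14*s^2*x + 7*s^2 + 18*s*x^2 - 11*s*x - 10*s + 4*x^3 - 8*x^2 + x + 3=s^2*(14*x + 7) + s*(18*x^2 - 123*x - 66) + 4*x^3 - 40*x^2 + 33*x + 27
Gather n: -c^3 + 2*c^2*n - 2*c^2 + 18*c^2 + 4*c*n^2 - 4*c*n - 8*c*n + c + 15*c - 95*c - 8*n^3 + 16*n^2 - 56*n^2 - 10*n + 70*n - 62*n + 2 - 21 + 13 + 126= -c^3 + 16*c^2 - 79*c - 8*n^3 + n^2*(4*c - 40) + n*(2*c^2 - 12*c - 2) + 120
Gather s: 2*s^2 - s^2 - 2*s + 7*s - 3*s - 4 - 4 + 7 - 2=s^2 + 2*s - 3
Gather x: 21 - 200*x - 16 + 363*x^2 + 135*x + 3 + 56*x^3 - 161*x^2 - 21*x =56*x^3 + 202*x^2 - 86*x + 8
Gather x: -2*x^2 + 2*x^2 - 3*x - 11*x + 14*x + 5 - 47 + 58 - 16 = 0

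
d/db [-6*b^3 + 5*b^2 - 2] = 2*b*(5 - 9*b)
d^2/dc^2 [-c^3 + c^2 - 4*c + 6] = 2 - 6*c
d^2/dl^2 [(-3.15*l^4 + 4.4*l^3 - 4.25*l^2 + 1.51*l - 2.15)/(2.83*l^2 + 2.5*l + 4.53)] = (-50.45607*l^6 - 133.7175*l^5 - 360.42111*l^4 - 544.270742*l^3 - 253.11738*l^2 + 334.335966*l - 180.37858)/(22.665187*l^6 + 60.06675*l^5 + 161.903451*l^4 + 207.9235*l^3 + 259.159941*l^2 + 153.90675*l + 92.959677)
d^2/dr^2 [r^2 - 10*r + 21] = 2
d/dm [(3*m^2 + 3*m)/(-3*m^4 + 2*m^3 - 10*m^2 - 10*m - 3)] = 3*(6*m^5 + 7*m^4 - 4*m^3 - 6*m - 3)/(9*m^8 - 12*m^7 + 64*m^6 + 20*m^5 + 78*m^4 + 188*m^3 + 160*m^2 + 60*m + 9)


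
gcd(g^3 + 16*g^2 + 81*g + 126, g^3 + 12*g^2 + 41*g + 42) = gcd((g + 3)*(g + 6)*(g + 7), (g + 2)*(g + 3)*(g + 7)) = g^2 + 10*g + 21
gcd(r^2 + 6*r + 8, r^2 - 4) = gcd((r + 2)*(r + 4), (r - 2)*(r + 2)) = r + 2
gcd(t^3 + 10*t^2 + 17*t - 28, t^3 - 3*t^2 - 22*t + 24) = t^2 + 3*t - 4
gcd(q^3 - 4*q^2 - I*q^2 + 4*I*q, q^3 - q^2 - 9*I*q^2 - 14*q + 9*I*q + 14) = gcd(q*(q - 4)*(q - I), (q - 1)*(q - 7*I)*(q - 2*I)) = 1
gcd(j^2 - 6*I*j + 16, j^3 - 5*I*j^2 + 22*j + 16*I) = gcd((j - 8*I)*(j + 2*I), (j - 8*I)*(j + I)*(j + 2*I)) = j^2 - 6*I*j + 16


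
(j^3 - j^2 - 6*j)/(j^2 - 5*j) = (j^2 - j - 6)/(j - 5)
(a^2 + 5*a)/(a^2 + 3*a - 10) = a/(a - 2)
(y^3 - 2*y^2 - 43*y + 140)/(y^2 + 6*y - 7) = (y^2 - 9*y + 20)/(y - 1)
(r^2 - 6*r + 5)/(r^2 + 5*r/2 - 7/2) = 2*(r - 5)/(2*r + 7)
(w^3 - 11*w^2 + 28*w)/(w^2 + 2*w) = (w^2 - 11*w + 28)/(w + 2)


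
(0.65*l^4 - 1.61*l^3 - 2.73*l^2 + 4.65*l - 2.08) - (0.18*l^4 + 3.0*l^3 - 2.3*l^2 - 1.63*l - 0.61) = 0.47*l^4 - 4.61*l^3 - 0.43*l^2 + 6.28*l - 1.47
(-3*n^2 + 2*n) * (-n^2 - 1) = 3*n^4 - 2*n^3 + 3*n^2 - 2*n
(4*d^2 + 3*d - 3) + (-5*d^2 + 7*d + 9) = -d^2 + 10*d + 6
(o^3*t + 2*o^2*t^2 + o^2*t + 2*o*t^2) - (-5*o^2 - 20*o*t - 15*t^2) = o^3*t + 2*o^2*t^2 + o^2*t + 5*o^2 + 2*o*t^2 + 20*o*t + 15*t^2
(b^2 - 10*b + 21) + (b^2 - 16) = 2*b^2 - 10*b + 5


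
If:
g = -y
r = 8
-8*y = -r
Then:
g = -1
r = 8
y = 1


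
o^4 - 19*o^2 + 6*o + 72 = (o - 3)^2*(o + 2)*(o + 4)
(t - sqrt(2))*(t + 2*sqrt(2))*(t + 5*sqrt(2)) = t^3 + 6*sqrt(2)*t^2 + 6*t - 20*sqrt(2)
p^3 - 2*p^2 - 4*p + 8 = (p - 2)^2*(p + 2)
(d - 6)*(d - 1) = d^2 - 7*d + 6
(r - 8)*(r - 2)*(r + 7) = r^3 - 3*r^2 - 54*r + 112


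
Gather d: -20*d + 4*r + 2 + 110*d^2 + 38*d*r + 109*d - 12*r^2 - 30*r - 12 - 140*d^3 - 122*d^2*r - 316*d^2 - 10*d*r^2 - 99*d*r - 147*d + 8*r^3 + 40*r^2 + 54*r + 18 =-140*d^3 + d^2*(-122*r - 206) + d*(-10*r^2 - 61*r - 58) + 8*r^3 + 28*r^2 + 28*r + 8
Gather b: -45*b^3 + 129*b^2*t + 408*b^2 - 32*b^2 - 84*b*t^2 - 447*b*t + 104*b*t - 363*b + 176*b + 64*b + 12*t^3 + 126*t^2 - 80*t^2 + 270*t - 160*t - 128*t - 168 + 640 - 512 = -45*b^3 + b^2*(129*t + 376) + b*(-84*t^2 - 343*t - 123) + 12*t^3 + 46*t^2 - 18*t - 40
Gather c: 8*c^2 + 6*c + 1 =8*c^2 + 6*c + 1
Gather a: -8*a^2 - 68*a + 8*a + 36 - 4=-8*a^2 - 60*a + 32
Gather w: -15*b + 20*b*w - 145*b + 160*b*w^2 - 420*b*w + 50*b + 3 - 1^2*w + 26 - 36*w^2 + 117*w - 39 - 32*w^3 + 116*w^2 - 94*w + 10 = -110*b - 32*w^3 + w^2*(160*b + 80) + w*(22 - 400*b)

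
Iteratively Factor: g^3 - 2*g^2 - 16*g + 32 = (g - 2)*(g^2 - 16) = (g - 4)*(g - 2)*(g + 4)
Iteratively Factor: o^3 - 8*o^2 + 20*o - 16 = (o - 4)*(o^2 - 4*o + 4) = (o - 4)*(o - 2)*(o - 2)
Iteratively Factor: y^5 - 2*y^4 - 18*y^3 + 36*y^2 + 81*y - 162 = (y + 3)*(y^4 - 5*y^3 - 3*y^2 + 45*y - 54) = (y - 3)*(y + 3)*(y^3 - 2*y^2 - 9*y + 18) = (y - 3)*(y + 3)^2*(y^2 - 5*y + 6) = (y - 3)*(y - 2)*(y + 3)^2*(y - 3)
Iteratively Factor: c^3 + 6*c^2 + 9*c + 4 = (c + 1)*(c^2 + 5*c + 4) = (c + 1)*(c + 4)*(c + 1)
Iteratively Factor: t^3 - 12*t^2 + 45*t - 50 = (t - 5)*(t^2 - 7*t + 10) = (t - 5)*(t - 2)*(t - 5)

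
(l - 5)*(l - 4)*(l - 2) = l^3 - 11*l^2 + 38*l - 40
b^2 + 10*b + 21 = (b + 3)*(b + 7)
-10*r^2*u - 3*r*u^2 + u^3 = u*(-5*r + u)*(2*r + u)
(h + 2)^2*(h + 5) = h^3 + 9*h^2 + 24*h + 20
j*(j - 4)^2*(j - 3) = j^4 - 11*j^3 + 40*j^2 - 48*j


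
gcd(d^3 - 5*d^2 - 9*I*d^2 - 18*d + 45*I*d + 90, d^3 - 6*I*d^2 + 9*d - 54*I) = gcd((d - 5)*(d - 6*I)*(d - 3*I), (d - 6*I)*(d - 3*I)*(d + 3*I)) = d^2 - 9*I*d - 18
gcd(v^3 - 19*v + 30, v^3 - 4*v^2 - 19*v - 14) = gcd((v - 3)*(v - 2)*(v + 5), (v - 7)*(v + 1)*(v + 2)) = 1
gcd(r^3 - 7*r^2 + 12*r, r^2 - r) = r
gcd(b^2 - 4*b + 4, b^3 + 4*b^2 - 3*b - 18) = b - 2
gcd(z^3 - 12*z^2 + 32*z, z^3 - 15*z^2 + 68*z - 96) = z^2 - 12*z + 32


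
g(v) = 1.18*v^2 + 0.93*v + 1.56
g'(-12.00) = -27.39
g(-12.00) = 160.32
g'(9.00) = 22.17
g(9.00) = 105.51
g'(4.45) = 11.43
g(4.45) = 29.07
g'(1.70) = 4.94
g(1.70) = 6.55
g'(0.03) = 1.00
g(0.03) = 1.59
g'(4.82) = 12.31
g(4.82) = 33.46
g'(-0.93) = -1.26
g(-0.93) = 1.72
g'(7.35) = 18.28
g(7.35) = 72.14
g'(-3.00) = -6.15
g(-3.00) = 9.39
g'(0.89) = 3.03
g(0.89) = 3.32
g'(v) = 2.36*v + 0.93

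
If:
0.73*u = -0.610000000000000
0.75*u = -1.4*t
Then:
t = 0.45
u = -0.84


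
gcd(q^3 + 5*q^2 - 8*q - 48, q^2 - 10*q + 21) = q - 3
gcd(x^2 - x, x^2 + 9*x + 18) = 1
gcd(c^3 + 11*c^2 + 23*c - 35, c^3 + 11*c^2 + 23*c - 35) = c^3 + 11*c^2 + 23*c - 35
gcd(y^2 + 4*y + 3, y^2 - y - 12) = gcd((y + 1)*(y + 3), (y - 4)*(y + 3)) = y + 3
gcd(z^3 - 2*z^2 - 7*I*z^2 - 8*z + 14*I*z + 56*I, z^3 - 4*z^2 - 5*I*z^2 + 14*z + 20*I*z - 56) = z^2 + z*(-4 - 7*I) + 28*I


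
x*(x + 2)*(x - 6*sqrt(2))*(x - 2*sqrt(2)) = x^4 - 8*sqrt(2)*x^3 + 2*x^3 - 16*sqrt(2)*x^2 + 24*x^2 + 48*x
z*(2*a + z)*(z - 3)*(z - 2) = 2*a*z^3 - 10*a*z^2 + 12*a*z + z^4 - 5*z^3 + 6*z^2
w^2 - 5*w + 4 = (w - 4)*(w - 1)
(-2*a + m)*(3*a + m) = -6*a^2 + a*m + m^2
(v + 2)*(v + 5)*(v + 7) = v^3 + 14*v^2 + 59*v + 70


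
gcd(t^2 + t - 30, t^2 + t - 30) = t^2 + t - 30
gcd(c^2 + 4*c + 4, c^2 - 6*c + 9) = 1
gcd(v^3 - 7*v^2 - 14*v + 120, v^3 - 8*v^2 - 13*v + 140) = v^2 - v - 20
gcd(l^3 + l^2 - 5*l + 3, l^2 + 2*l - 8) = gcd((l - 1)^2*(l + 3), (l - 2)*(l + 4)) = 1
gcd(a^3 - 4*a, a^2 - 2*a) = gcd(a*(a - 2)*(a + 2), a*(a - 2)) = a^2 - 2*a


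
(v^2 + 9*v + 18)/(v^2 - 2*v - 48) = (v + 3)/(v - 8)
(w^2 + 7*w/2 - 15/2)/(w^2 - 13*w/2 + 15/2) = (w + 5)/(w - 5)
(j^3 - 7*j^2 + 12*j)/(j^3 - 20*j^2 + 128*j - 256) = j*(j - 3)/(j^2 - 16*j + 64)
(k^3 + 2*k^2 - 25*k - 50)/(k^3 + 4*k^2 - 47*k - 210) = (k^2 - 3*k - 10)/(k^2 - k - 42)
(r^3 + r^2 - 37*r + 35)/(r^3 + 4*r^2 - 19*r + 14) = (r - 5)/(r - 2)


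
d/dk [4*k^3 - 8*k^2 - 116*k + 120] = 12*k^2 - 16*k - 116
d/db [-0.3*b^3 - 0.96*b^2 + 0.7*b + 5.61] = -0.9*b^2 - 1.92*b + 0.7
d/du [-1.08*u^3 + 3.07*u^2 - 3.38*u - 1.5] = -3.24*u^2 + 6.14*u - 3.38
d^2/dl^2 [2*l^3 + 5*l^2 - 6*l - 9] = 12*l + 10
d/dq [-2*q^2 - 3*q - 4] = -4*q - 3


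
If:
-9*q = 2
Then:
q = -2/9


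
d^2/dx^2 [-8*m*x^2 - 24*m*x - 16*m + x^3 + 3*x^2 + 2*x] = -16*m + 6*x + 6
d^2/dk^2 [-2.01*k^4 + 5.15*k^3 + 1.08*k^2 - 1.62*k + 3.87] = -24.12*k^2 + 30.9*k + 2.16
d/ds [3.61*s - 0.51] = 3.61000000000000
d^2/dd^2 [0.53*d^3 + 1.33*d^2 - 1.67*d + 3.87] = 3.18*d + 2.66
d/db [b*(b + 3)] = 2*b + 3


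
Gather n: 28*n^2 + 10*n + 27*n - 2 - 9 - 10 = 28*n^2 + 37*n - 21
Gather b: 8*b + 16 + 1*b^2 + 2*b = b^2 + 10*b + 16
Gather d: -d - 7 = -d - 7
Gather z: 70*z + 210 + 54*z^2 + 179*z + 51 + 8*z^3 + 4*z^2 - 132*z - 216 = 8*z^3 + 58*z^2 + 117*z + 45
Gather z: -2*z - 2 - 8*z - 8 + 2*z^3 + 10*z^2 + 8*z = 2*z^3 + 10*z^2 - 2*z - 10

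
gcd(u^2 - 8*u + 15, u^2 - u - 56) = 1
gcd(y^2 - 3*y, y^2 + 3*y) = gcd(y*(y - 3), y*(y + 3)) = y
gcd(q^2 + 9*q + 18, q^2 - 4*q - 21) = q + 3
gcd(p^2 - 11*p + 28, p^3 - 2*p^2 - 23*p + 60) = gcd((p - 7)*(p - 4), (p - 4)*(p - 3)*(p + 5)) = p - 4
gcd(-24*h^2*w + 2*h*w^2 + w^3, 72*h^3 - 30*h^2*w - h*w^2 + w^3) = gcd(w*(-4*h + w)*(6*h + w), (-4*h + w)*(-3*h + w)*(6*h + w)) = -24*h^2 + 2*h*w + w^2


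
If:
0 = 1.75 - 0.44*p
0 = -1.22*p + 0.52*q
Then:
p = 3.98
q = 9.33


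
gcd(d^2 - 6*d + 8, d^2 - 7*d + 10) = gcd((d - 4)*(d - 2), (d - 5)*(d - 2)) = d - 2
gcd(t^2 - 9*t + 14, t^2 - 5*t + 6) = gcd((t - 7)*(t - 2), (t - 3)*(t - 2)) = t - 2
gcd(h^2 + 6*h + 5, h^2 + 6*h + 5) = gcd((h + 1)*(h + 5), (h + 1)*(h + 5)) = h^2 + 6*h + 5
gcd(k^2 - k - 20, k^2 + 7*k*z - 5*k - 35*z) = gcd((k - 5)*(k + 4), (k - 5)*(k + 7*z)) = k - 5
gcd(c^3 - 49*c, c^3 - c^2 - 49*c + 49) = c^2 - 49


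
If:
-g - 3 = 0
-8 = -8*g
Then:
No Solution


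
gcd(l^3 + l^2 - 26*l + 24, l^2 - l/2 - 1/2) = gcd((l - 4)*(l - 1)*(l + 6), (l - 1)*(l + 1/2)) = l - 1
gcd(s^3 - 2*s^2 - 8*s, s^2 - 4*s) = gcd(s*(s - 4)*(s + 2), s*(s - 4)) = s^2 - 4*s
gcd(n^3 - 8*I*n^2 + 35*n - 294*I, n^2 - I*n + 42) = n^2 - I*n + 42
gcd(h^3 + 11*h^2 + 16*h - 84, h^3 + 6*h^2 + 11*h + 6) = 1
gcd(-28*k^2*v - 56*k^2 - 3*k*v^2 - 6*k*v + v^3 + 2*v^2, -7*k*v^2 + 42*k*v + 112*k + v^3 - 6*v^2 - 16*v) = -7*k*v - 14*k + v^2 + 2*v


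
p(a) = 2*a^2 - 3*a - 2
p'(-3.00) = -15.00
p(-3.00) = 25.00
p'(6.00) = 21.00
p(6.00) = 52.00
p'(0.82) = 0.28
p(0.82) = -3.12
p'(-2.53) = -13.12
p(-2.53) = 18.39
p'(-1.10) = -7.40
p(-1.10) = 3.72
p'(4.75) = 16.00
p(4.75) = 28.88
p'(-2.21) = -11.84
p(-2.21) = 14.40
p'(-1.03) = -7.12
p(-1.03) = 3.21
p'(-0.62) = -5.48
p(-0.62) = 0.63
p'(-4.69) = -21.76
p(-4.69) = 56.06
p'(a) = 4*a - 3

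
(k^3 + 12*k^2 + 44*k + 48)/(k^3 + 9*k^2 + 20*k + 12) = (k + 4)/(k + 1)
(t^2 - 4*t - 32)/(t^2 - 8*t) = (t + 4)/t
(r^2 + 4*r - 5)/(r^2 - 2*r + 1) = (r + 5)/(r - 1)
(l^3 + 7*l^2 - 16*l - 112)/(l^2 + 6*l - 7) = (l^2 - 16)/(l - 1)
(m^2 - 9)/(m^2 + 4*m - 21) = (m + 3)/(m + 7)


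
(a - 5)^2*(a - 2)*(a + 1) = a^4 - 11*a^3 + 33*a^2 - 5*a - 50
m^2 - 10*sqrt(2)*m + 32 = (m - 8*sqrt(2))*(m - 2*sqrt(2))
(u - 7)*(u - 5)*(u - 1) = u^3 - 13*u^2 + 47*u - 35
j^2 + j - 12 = (j - 3)*(j + 4)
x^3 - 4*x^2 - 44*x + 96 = (x - 8)*(x - 2)*(x + 6)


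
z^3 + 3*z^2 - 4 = (z - 1)*(z + 2)^2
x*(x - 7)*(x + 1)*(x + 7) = x^4 + x^3 - 49*x^2 - 49*x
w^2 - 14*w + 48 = (w - 8)*(w - 6)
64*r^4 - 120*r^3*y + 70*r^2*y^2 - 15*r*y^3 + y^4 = (-8*r + y)*(-4*r + y)*(-2*r + y)*(-r + y)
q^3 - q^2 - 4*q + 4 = (q - 2)*(q - 1)*(q + 2)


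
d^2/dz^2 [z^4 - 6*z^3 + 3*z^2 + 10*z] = 12*z^2 - 36*z + 6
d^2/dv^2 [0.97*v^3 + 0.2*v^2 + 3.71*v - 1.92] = 5.82*v + 0.4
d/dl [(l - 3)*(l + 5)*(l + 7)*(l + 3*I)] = 4*l^3 + l^2*(27 + 9*I) + l*(-2 + 54*I) - 105 - 3*I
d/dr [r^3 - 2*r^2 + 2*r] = 3*r^2 - 4*r + 2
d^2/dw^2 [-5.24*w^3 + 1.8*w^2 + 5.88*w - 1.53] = 3.6 - 31.44*w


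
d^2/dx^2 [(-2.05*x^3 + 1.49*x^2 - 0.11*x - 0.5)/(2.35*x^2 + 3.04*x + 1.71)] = (-1.4210854715202e-14*x^5 + 2.1316282072803e-14*x^4 - 43.91878*x^3 - 116.43321*x^2 - 54.74622*x + 4.634366)/(12.977875*x^6 + 50.3652*x^5 + 93.483705*x^4 + 101.391904*x^3 + 68.024313*x^2 + 26.667792*x + 5.000211)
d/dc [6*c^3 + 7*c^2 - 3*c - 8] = 18*c^2 + 14*c - 3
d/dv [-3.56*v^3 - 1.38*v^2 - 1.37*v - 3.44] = -10.68*v^2 - 2.76*v - 1.37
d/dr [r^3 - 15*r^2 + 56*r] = 3*r^2 - 30*r + 56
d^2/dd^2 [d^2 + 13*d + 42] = 2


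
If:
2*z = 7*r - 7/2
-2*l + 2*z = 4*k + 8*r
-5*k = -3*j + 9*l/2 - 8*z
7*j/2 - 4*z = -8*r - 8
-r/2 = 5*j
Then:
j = -30/127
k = -65657/4064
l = 59701/2032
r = 300/127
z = 3311/508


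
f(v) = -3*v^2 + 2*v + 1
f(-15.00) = -704.00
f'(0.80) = -2.80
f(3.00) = -20.00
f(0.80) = 0.68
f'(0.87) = -3.22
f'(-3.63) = 23.78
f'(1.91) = -9.46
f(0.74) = 0.84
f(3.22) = -23.67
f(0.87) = 0.47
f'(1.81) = -8.86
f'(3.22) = -17.32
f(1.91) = -6.12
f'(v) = 2 - 6*v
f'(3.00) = -16.00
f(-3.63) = -45.79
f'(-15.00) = 92.00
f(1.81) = -5.21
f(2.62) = -14.35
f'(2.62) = -13.72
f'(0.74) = -2.44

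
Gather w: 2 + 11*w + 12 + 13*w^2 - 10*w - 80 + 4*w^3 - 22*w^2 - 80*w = 4*w^3 - 9*w^2 - 79*w - 66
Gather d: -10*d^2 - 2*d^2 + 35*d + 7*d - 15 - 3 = -12*d^2 + 42*d - 18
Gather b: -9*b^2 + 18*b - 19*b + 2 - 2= -9*b^2 - b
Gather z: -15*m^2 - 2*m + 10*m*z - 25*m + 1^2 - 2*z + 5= -15*m^2 - 27*m + z*(10*m - 2) + 6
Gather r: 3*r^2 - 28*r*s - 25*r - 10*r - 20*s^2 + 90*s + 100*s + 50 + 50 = 3*r^2 + r*(-28*s - 35) - 20*s^2 + 190*s + 100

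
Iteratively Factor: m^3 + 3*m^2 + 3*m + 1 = (m + 1)*(m^2 + 2*m + 1) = (m + 1)^2*(m + 1)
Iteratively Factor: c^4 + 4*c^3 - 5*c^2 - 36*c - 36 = (c + 2)*(c^3 + 2*c^2 - 9*c - 18) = (c - 3)*(c + 2)*(c^2 + 5*c + 6) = (c - 3)*(c + 2)*(c + 3)*(c + 2)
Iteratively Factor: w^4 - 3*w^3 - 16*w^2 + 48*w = (w - 3)*(w^3 - 16*w) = (w - 4)*(w - 3)*(w^2 + 4*w) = w*(w - 4)*(w - 3)*(w + 4)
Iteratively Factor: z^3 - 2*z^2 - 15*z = (z - 5)*(z^2 + 3*z) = (z - 5)*(z + 3)*(z)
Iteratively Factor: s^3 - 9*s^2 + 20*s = (s - 4)*(s^2 - 5*s) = (s - 5)*(s - 4)*(s)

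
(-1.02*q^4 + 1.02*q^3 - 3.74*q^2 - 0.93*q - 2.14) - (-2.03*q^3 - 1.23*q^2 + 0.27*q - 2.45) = -1.02*q^4 + 3.05*q^3 - 2.51*q^2 - 1.2*q + 0.31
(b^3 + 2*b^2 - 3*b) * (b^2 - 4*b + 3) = b^5 - 2*b^4 - 8*b^3 + 18*b^2 - 9*b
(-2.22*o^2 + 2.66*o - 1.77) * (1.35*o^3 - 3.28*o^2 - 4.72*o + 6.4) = -2.997*o^5 + 10.8726*o^4 - 0.635899999999999*o^3 - 20.9576*o^2 + 25.3784*o - 11.328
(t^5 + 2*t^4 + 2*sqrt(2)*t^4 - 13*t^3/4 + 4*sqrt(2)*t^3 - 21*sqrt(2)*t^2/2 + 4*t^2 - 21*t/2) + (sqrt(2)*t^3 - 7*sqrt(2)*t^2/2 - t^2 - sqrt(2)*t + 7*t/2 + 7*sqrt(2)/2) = t^5 + 2*t^4 + 2*sqrt(2)*t^4 - 13*t^3/4 + 5*sqrt(2)*t^3 - 14*sqrt(2)*t^2 + 3*t^2 - 7*t - sqrt(2)*t + 7*sqrt(2)/2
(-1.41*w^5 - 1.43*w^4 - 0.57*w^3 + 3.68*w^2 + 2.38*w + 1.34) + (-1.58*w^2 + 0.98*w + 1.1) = -1.41*w^5 - 1.43*w^4 - 0.57*w^3 + 2.1*w^2 + 3.36*w + 2.44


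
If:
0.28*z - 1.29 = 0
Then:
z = 4.61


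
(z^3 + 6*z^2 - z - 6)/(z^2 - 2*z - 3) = (z^2 + 5*z - 6)/(z - 3)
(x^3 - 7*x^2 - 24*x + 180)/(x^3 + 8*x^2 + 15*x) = (x^2 - 12*x + 36)/(x*(x + 3))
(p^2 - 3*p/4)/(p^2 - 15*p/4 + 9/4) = p/(p - 3)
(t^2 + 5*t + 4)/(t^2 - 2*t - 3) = (t + 4)/(t - 3)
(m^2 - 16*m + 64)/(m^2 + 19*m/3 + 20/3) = 3*(m^2 - 16*m + 64)/(3*m^2 + 19*m + 20)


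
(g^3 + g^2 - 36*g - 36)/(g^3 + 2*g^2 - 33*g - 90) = (g^2 + 7*g + 6)/(g^2 + 8*g + 15)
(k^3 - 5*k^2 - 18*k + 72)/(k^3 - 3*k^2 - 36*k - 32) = (k^2 - 9*k + 18)/(k^2 - 7*k - 8)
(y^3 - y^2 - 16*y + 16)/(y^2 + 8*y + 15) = (y^3 - y^2 - 16*y + 16)/(y^2 + 8*y + 15)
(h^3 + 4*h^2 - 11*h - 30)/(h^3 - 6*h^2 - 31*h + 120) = (h + 2)/(h - 8)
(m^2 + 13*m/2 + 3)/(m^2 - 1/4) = 2*(m + 6)/(2*m - 1)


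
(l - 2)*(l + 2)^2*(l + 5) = l^4 + 7*l^3 + 6*l^2 - 28*l - 40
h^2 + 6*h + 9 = (h + 3)^2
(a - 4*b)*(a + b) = a^2 - 3*a*b - 4*b^2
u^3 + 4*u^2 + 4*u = u*(u + 2)^2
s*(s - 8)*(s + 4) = s^3 - 4*s^2 - 32*s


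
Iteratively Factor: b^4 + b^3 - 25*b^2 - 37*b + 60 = (b + 4)*(b^3 - 3*b^2 - 13*b + 15) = (b + 3)*(b + 4)*(b^2 - 6*b + 5) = (b - 1)*(b + 3)*(b + 4)*(b - 5)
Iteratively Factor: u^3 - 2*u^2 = (u)*(u^2 - 2*u) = u*(u - 2)*(u)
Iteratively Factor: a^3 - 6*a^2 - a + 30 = (a - 3)*(a^2 - 3*a - 10) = (a - 3)*(a + 2)*(a - 5)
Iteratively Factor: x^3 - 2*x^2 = (x)*(x^2 - 2*x) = x*(x - 2)*(x)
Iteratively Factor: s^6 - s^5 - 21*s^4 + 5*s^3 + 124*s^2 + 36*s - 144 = (s - 4)*(s^5 + 3*s^4 - 9*s^3 - 31*s^2 + 36) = (s - 4)*(s - 3)*(s^4 + 6*s^3 + 9*s^2 - 4*s - 12) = (s - 4)*(s - 3)*(s + 2)*(s^3 + 4*s^2 + s - 6) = (s - 4)*(s - 3)*(s + 2)^2*(s^2 + 2*s - 3) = (s - 4)*(s - 3)*(s + 2)^2*(s + 3)*(s - 1)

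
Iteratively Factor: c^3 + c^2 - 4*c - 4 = (c + 1)*(c^2 - 4) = (c + 1)*(c + 2)*(c - 2)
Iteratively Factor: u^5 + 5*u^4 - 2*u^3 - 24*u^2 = (u + 4)*(u^4 + u^3 - 6*u^2) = u*(u + 4)*(u^3 + u^2 - 6*u) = u^2*(u + 4)*(u^2 + u - 6) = u^2*(u + 3)*(u + 4)*(u - 2)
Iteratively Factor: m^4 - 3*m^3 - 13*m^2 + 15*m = (m - 1)*(m^3 - 2*m^2 - 15*m) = (m - 5)*(m - 1)*(m^2 + 3*m) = m*(m - 5)*(m - 1)*(m + 3)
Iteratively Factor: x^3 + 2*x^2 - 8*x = (x)*(x^2 + 2*x - 8) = x*(x + 4)*(x - 2)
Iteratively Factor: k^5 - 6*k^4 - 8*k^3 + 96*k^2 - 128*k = (k)*(k^4 - 6*k^3 - 8*k^2 + 96*k - 128) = k*(k - 4)*(k^3 - 2*k^2 - 16*k + 32) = k*(k - 4)^2*(k^2 + 2*k - 8) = k*(k - 4)^2*(k + 4)*(k - 2)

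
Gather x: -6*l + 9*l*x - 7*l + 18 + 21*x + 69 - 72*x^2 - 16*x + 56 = -13*l - 72*x^2 + x*(9*l + 5) + 143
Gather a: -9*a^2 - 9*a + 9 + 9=-9*a^2 - 9*a + 18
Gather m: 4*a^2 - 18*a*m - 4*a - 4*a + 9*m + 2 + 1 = 4*a^2 - 8*a + m*(9 - 18*a) + 3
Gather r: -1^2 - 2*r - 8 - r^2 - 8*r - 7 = -r^2 - 10*r - 16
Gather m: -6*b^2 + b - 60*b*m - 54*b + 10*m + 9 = -6*b^2 - 53*b + m*(10 - 60*b) + 9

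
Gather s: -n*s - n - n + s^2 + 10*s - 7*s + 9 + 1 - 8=-2*n + s^2 + s*(3 - n) + 2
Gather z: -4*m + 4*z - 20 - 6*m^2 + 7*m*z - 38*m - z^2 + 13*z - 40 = -6*m^2 - 42*m - z^2 + z*(7*m + 17) - 60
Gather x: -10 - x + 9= -x - 1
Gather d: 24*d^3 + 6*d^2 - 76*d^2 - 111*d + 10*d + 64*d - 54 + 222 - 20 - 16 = 24*d^3 - 70*d^2 - 37*d + 132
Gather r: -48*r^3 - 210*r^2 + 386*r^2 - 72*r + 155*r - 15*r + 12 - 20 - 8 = -48*r^3 + 176*r^2 + 68*r - 16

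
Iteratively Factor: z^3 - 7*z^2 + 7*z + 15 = (z + 1)*(z^2 - 8*z + 15) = (z - 3)*(z + 1)*(z - 5)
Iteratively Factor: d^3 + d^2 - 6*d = (d - 2)*(d^2 + 3*d) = (d - 2)*(d + 3)*(d)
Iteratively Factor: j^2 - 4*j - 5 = (j + 1)*(j - 5)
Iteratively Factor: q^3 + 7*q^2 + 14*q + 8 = (q + 2)*(q^2 + 5*q + 4) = (q + 1)*(q + 2)*(q + 4)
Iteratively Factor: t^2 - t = (t)*(t - 1)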